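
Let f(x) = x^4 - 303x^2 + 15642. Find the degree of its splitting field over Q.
[K : Q] = 4

Solving the quadratic in x^2: x^2 = (303 ± √(303^2 - 4·15642))/2 = (303 ± √29241)/2 = (303 ± 171)/2, giving x^2 = 66 or x^2 = 237. So f(x) = (x^2 - 66)(x^2 - 237) and the roots of f are ±√66, ±√237. Hence the splitting field is K = Q(√66, √237). Since 66 and 237 are distinct squarefree integers > 1, their product 15642 is not a perfect square, so √237 ∉ Q(√66). By the tower law [K:Q] = [Q(√66,√237):Q(√66)] · [Q(√66):Q] = 2 · 2 = 4.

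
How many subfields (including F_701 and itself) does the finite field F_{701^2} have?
F_{701^2} has 2 subfields

The subfields of F_{p^n} are exactly the fields F_{p^d} for d | n (each is the fixed field of the unique index-d subgroup of Gal(F_{p^n}/F_p) ≅ Z/nZ). The divisors of n = 2 are {1, 2}, giving 2 subfields: F_{701^1}, F_{701^2}.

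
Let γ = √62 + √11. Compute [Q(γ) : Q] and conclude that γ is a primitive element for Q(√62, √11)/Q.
[Q(γ) : Q] = 4 (equivalently, Q(γ) = Q(√62, √11))

Obviously Q(γ) ⊆ Q(√62, √11), and [Q(√62, √11):Q] = 4 (since 62, 11 are distinct squarefree integers > 1 with 682 not a perfect square). To show equality we compute the minimal polynomial of γ. From γ = √62 + √11: γ^2 = 62 + 2√(682) + 11 = 73 + 2√(682), so γ^2 - 73 = 2√(682); squaring, (γ^2 - 73)^2 = 4·682, i.e. γ^4 - 146γ^2 + 5329 - 2728 = 0, i.e. γ^4 - 146γ^2 + 2601 = 0. So γ is a root of x^4 - 146x^2 + 2601. This polynomial is irreducible over Q: it has no rational root (each ±√62 ± √11 is irrational), and any factorization into two quadratics over Q would force √(682) ∈ Q (pairing opposite roots) or √62, √11 ∈ Q (other pairings), all impossible. Hence [Q(γ):Q] = 4 = [Q(√62, √11):Q], so Q(γ) = Q(√62, √11).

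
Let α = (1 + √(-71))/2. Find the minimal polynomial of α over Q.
m_α(x) = x^2 - x + 18

From 2α - 1 = √(-71), squaring gives (2α - 1)^2 = -71, i.e. 4α^2 - 4α + 1 = -71, so α^2 - α + (1 + 71)/4 = 0. Since -71 ≡ 1 (mod 4), (1 + 71)/4 = 18 ∈ Z. The polynomial x^2 - x + 18 has discriminant 1 - 4·(18) = -71, which is not a perfect square in Q (d = -71 is squarefree and ≠ 1), so x^2 - x + 18 is irreducible over Q. It is the minimal polynomial of α.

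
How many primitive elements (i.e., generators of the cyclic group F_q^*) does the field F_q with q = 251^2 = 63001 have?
There are φ(63000) = 14400 primitive elements

F_q^* is cyclic of order q - 1 = 63000. A cyclic group of order m has exactly φ(m) generators. Here m = 63000 = 2^3 · 3^2 · 5^3 · 7, so the number of primitive elements is φ(63000) = 14400.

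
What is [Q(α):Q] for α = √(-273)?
[Q(α):Q] = 2

[Q(α):Q] equals the degree of the minimal polynomial of α. Here α^2 = -273 and x^2 + 273 is irreducible (d = -273 is squarefree, ≠ 1, hence not a square), so deg(m_α) = 2. Thus [Q(α):Q] = 2.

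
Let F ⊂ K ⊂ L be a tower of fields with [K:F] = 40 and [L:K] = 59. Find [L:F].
[L:F] = 2360

The tower law says that for any tower of field extensions F ⊂ K ⊂ L with finite degrees, [L:F] = [L:K] · [K:F]. Here this gives [L:F] = 59 · 40 = 2360.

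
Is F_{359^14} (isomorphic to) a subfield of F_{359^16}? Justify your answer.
No: F_{359^14} is not a subfield of F_{359^16}

F_{p^m} embeds in F_{p^n} iff m | n. Here 14 ∤ 16 (since 16 = 1·14 + 2 with remainder 2 ≠ 0), so F_{359^14} is not a subfield of F_{359^16}. Equivalently: if it were, the tower law would give 14 = [F_{359^14}:F_359] dividing [F_{359^16}:F_359] = 16, contradiction.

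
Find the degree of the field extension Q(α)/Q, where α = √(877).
[Q(α):Q] = 2

[Q(α):Q] equals the degree of the minimal polynomial of α. Here α^2 = 877 and x^2 - 877 is irreducible (d = 877 is squarefree, ≠ 1, hence not a square), so deg(m_α) = 2. Thus [Q(α):Q] = 2.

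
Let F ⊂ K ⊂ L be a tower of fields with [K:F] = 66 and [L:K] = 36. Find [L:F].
[L:F] = 2376

The tower law says that for any tower of field extensions F ⊂ K ⊂ L with finite degrees, [L:F] = [L:K] · [K:F]. Here this gives [L:F] = 36 · 66 = 2376.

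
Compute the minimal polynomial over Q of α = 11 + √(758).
m_α(x) = x^2 - 22x - 637

From α - 11 = √(758), squaring gives (α - 11)^2 = 758, i.e. α^2 - 22α + 121 = 758, so α^2 - 22α - 637 = 0. The discriminant of x^2 - 22x - 637 is (-22)^2 - 4·(-637) = 484 + 2548 = 3032, and 4·(758) is not a perfect square in Q since 758 is squarefree and ≠ 1. Hence x^2 - 22x - 637 is irreducible over Q and is the minimal polynomial of α.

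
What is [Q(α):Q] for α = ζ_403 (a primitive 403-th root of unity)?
[Q(α):Q] = 360

The minimal polynomial of ζ_403 over Q is the 403-th cyclotomic polynomial Φ_403(x), which is irreducible over Q and has degree φ(403) = 360. Hence [Q(α):Q] = φ(403) = 360.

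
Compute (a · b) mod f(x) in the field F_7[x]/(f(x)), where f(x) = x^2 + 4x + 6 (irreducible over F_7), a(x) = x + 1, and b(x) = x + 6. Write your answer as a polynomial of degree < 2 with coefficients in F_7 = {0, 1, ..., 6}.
a · b ≡ 3x (mod f(x))

Multiply in F_7[x]: a(x)·b(x) = (x + 1)·(x + 6) = x^2 + 6. This has degree ≥ 2, so divide by f(x) over F_7: x^2 + 6 = (1)·(x^2 + 4x + 6) + (3x). Hence a·b ≡ 3x (mod f). (F_7[x]/(f) is a field with 7^2 = 49 elements since f is irreducible of degree 2.)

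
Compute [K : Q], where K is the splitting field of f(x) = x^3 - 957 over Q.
[K : Q] = 6

The roots of x^3 - 957 are ∛957, ω∛957, ω^2∛957 where ω = e^(2πi/3) is a primitive cube root of unity, so K = Q(∛957, ω). Now [Q(∛957):Q] = 3 (since 957 is not a perfect cube, x^3 - 957 is irreducible) and [Q(ω):Q] = 2. Both 2 and 3 divide [K:Q], and [K:Q] ≤ 3·2 = 6, so [K:Q] = 6. (Equivalently: Q(∛957) ⊂ R but ω ∉ R, so [K : Q(∛957)] = 2.)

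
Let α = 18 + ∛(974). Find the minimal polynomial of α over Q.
m_α(x) = x^3 - 54x^2 + 972x - 6806

Set β = α - 18 = ∛(974), so β^3 = 974. Then (α - 18)^3 - 974 = 0, i.e. α is a root of g(x) = (x - 18)^3 - 974 = x^3 - 54x^2 + 972x - 6806. Since g(x) = h(x - 18) where h(x) = x^3 - 974, and h is irreducible over Q (because 974 is not a perfect cube, so h has no rational root, and a monic cubic with no rational root is irreducible), g is also irreducible (irreducibility is preserved under the substitution x → x - 18). Hence m_α(x) = x^3 - 54x^2 + 972x - 6806.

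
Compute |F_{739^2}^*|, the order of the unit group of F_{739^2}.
|F_{739^2}^*| = 546120

F_{739^2} has 739^2 = 546121 elements; its multiplicative group consists of all nonzero elements, so |F_{739^2}^*| = 546121 - 1 = 546120. (It is cyclic since any finite subgroup of the multiplicative group of a field is cyclic.)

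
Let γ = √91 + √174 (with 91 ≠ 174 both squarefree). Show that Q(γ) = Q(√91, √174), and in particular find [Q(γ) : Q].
[Q(γ) : Q] = 4 (equivalently, Q(γ) = Q(√91, √174))

Obviously Q(γ) ⊆ Q(√91, √174), and [Q(√91, √174):Q] = 4 (since 91, 174 are distinct squarefree integers > 1 with 15834 not a perfect square). To show equality we compute the minimal polynomial of γ. From γ = √91 + √174: γ^2 = 91 + 2√(15834) + 174 = 265 + 2√(15834), so γ^2 - 265 = 2√(15834); squaring, (γ^2 - 265)^2 = 4·15834, i.e. γ^4 - 530γ^2 + 70225 - 63336 = 0, i.e. γ^4 - 530γ^2 + 6889 = 0. So γ is a root of x^4 - 530x^2 + 6889. This polynomial is irreducible over Q: it has no rational root (each ±√91 ± √174 is irrational), and any factorization into two quadratics over Q would force √(15834) ∈ Q (pairing opposite roots) or √91, √174 ∈ Q (other pairings), all impossible. Hence [Q(γ):Q] = 4 = [Q(√91, √174):Q], so Q(γ) = Q(√91, √174).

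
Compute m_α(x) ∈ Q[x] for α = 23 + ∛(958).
m_α(x) = x^3 - 69x^2 + 1587x - 13125

Set β = α - 23 = ∛(958), so β^3 = 958. Then (α - 23)^3 - 958 = 0, i.e. α is a root of g(x) = (x - 23)^3 - 958 = x^3 - 69x^2 + 1587x - 13125. Since g(x) = h(x - 23) where h(x) = x^3 - 958, and h is irreducible over Q (because 958 is not a perfect cube, so h has no rational root, and a monic cubic with no rational root is irreducible), g is also irreducible (irreducibility is preserved under the substitution x → x - 23). Hence m_α(x) = x^3 - 69x^2 + 1587x - 13125.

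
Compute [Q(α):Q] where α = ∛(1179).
[Q(α):Q] = 3

The minimal polynomial of α is x^3 - 1179, irreducible over Q since 1179 is not a perfect cube (so x^3 - 1179 has no rational root). Hence [Q(α):Q] = deg(m_α) = 3.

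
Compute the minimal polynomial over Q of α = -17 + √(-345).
m_α(x) = x^2 + 34x + 634

From α + 17 = √(-345), squaring gives (α + 17)^2 = -345, i.e. α^2 + 34α + 289 = -345, so α^2 + 34α + 634 = 0. The discriminant of x^2 + 34x + 634 is (34)^2 - 4·(634) = 1156 - 2536 = -1380, and 4·(-345) is not a perfect square in Q since -345 is squarefree and ≠ 1. Hence x^2 + 34x + 634 is irreducible over Q and is the minimal polynomial of α.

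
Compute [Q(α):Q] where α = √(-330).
[Q(α):Q] = 2

[Q(α):Q] equals the degree of the minimal polynomial of α. Here α^2 = -330 and x^2 + 330 is irreducible (d = -330 is squarefree, ≠ 1, hence not a square), so deg(m_α) = 2. Thus [Q(α):Q] = 2.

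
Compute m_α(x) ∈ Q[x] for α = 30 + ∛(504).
m_α(x) = x^3 - 90x^2 + 2700x - 27504

Set β = α - 30 = ∛(504), so β^3 = 504. Then (α - 30)^3 - 504 = 0, i.e. α is a root of g(x) = (x - 30)^3 - 504 = x^3 - 90x^2 + 2700x - 27504. Since g(x) = h(x - 30) where h(x) = x^3 - 504, and h is irreducible over Q (because 504 is not a perfect cube, so h has no rational root, and a monic cubic with no rational root is irreducible), g is also irreducible (irreducibility is preserved under the substitution x → x - 30). Hence m_α(x) = x^3 - 90x^2 + 2700x - 27504.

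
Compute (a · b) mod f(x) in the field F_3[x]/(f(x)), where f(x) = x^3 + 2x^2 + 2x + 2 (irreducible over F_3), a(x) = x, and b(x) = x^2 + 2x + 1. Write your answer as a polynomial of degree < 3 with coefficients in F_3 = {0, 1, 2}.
a · b ≡ 2x + 1 (mod f(x))

Multiply in F_3[x]: a(x)·b(x) = (x)·(x^2 + 2x + 1) = x^3 + 2x^2 + x. This has degree ≥ 3, so divide by f(x) over F_3: x^3 + 2x^2 + x = (1)·(x^3 + 2x^2 + 2x + 2) + (2x + 1). Hence a·b ≡ 2x + 1 (mod f). (F_3[x]/(f) is a field with 3^3 = 27 elements since f is irreducible of degree 3.)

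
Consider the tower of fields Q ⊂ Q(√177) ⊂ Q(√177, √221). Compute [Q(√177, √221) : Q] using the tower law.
[Q(√177, √221) : Q] = 4

[Q(√177):Q] = 2 (min poly x^2 - 177, irreducible since 177 is squarefree > 1). For the top step, suppose √221 ∈ Q(√177), say √221 = c + d√177 with c, d ∈ Q. Squaring: 221 = c^2 + 177d^2 + 2cd√177. Since √177 ∉ Q this forces 2cd = 0. If d = 0 then √221 = c ∈ Q, contradicting 221 squarefree > 1. If c = 0 then 221 = 177d^2, so 177·221 = (177d)^2 is a perfect square in Q — but 177·221 = 39117 is not a perfect square (since 177 and 221 are distinct squarefree integers). Contradiction. Hence √221 ∉ Q(√177), so x^2 - 221 stays irreducible over Q(√177) and [Q(√177, √221) : Q(√177)] = 2. By the tower law, [Q(√177, √221) : Q] = 2 · 2 = 4.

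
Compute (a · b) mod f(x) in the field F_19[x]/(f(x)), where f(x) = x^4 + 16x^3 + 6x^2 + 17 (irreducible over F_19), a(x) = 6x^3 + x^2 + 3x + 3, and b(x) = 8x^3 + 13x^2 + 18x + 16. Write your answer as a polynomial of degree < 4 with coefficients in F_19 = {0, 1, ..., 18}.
a · b ≡ x^3 + x^2 + 11x + 2 (mod f(x))

Multiply in F_19[x]: a(x)·b(x) = (6x^3 + x^2 + 3x + 3)·(8x^3 + 13x^2 + 18x + 16) = 10x^6 + 10x^5 + 12x^4 + 6x^3 + 14x^2 + 7x + 10. This has degree ≥ 4, so divide by f(x) over F_19: 10x^6 + 10x^5 + 12x^4 + 6x^3 + 14x^2 + 7x + 10 = (10x^2 + 2x + 15)·(x^4 + 16x^3 + 6x^2 + 17) + (x^3 + x^2 + 11x + 2). Hence a·b ≡ x^3 + x^2 + 11x + 2 (mod f). (F_19[x]/(f) is a field with 19^4 = 130321 elements since f is irreducible of degree 4.)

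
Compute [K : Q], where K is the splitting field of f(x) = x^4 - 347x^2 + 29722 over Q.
[K : Q] = 4

Solving the quadratic in x^2: x^2 = (347 ± √(347^2 - 4·29722))/2 = (347 ± √1521)/2 = (347 ± 39)/2, giving x^2 = 193 or x^2 = 154. So f(x) = (x^2 - 193)(x^2 - 154) and the roots of f are ±√193, ±√154. Hence the splitting field is K = Q(√193, √154). Since 193 and 154 are distinct squarefree integers > 1, their product 29722 is not a perfect square, so √154 ∉ Q(√193). By the tower law [K:Q] = [Q(√193,√154):Q(√193)] · [Q(√193):Q] = 2 · 2 = 4.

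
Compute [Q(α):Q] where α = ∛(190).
[Q(α):Q] = 3

The minimal polynomial of α is x^3 - 190, irreducible over Q since 190 is not a perfect cube (so x^3 - 190 has no rational root). Hence [Q(α):Q] = deg(m_α) = 3.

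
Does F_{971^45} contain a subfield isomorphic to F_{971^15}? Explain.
Yes: F_{971^15} is a subfield of F_{971^45}

F_{p^m} embeds in F_{p^n} iff m | n (since F_{p^n} is the splitting field of x^(p^n) - x, and F_{p^m} ⊂ F_{p^n} forces p^n to be a power of p^m, i.e. m | n; conversely if m | n then every root of x^(p^m) - x is a root of x^(p^n) - x). Here 15 | 45 (since 45 = 3·15), so F_{971^15} is a subfield of F_{971^45}, and [F_{971^45} : F_{971^15}] = 45/15 = 3.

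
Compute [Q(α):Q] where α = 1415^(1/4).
[Q(α):Q] = 4

α is a root of x^4 - 1415. By Eisenstein's criterion at the prime p = 5 (which divides the constant term 1415 but p^2 = 25 does not, since 1415 is squarefree), x^4 - 1415 is irreducible over Q. Hence [Q(α):Q] = 4.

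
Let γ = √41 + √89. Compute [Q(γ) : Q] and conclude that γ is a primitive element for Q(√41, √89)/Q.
[Q(γ) : Q] = 4 (equivalently, Q(γ) = Q(√41, √89))

Obviously Q(γ) ⊆ Q(√41, √89), and [Q(√41, √89):Q] = 4 (since 41, 89 are distinct squarefree integers > 1 with 3649 not a perfect square). To show equality we compute the minimal polynomial of γ. From γ = √41 + √89: γ^2 = 41 + 2√(3649) + 89 = 130 + 2√(3649), so γ^2 - 130 = 2√(3649); squaring, (γ^2 - 130)^2 = 4·3649, i.e. γ^4 - 260γ^2 + 16900 - 14596 = 0, i.e. γ^4 - 260γ^2 + 2304 = 0. So γ is a root of x^4 - 260x^2 + 2304. This polynomial is irreducible over Q: it has no rational root (each ±√41 ± √89 is irrational), and any factorization into two quadratics over Q would force √(3649) ∈ Q (pairing opposite roots) or √41, √89 ∈ Q (other pairings), all impossible. Hence [Q(γ):Q] = 4 = [Q(√41, √89):Q], so Q(γ) = Q(√41, √89).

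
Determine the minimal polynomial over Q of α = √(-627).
m_α(x) = x^2 + 627

α satisfies α^2 + 627 = 0, so x^2 + 627 annihilates α. Since d = -627 is squarefree and ≠ 1, it is not a perfect square in Q, so x^2 + 627 has no rational root and is therefore irreducible over Q (a degree-2 polynomial over a field is irreducible iff it has no root). Hence m_α(x) = x^2 + 627.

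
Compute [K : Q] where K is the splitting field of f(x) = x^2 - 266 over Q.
[K : Q] = 2

f(x) = x^2 - 266 factors as (x - √266)(x + √266). The splitting field is K = Q(√266). Since 266 is squarefree and > 1, it is not a perfect square, so x^2 - 266 is irreducible over Q and [Q(√266) : Q] = 2. Hence [K : Q] = 2.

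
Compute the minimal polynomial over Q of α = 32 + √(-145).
m_α(x) = x^2 - 64x + 1169

From α - 32 = √(-145), squaring gives (α - 32)^2 = -145, i.e. α^2 - 64α + 1024 = -145, so α^2 - 64α + 1169 = 0. The discriminant of x^2 - 64x + 1169 is (-64)^2 - 4·(1169) = 4096 - 4676 = -580, and 4·(-145) is not a perfect square in Q since -145 is squarefree and ≠ 1. Hence x^2 - 64x + 1169 is irreducible over Q and is the minimal polynomial of α.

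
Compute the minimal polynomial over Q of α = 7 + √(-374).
m_α(x) = x^2 - 14x + 423

From α - 7 = √(-374), squaring gives (α - 7)^2 = -374, i.e. α^2 - 14α + 49 = -374, so α^2 - 14α + 423 = 0. The discriminant of x^2 - 14x + 423 is (-14)^2 - 4·(423) = 196 - 1692 = -1496, and 4·(-374) is not a perfect square in Q since -374 is squarefree and ≠ 1. Hence x^2 - 14x + 423 is irreducible over Q and is the minimal polynomial of α.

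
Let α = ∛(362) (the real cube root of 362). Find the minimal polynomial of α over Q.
m_α(x) = x^3 - 362

α satisfies α^3 = 362, so x^3 - 362 annihilates α. By the rational root test, a rational root p/q (in lowest terms) of x^3 - 362 would satisfy p^3 = 362 q^3, forcing q = 1 and p^3 = 362; but 362 is not a perfect cube, contradiction. A monic cubic over Q with no rational root is irreducible (any nontrivial factorization would include a linear factor). Hence x^3 - 362 is the minimal polynomial of α, and in particular [Q(α):Q] = 3.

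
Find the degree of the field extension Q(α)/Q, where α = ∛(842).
[Q(α):Q] = 3

The minimal polynomial of α is x^3 - 842, irreducible over Q since 842 is not a perfect cube (so x^3 - 842 has no rational root). Hence [Q(α):Q] = deg(m_α) = 3.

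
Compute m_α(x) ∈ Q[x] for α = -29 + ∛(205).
m_α(x) = x^3 + 87x^2 + 2523x + 24184

Set β = α + 29 = ∛(205), so β^3 = 205. Then (α + 29)^3 - 205 = 0, i.e. α is a root of g(x) = (x + 29)^3 - 205 = x^3 + 87x^2 + 2523x + 24184. Since g(x) = h(x + 29) where h(x) = x^3 - 205, and h is irreducible over Q (because 205 is not a perfect cube, so h has no rational root, and a monic cubic with no rational root is irreducible), g is also irreducible (irreducibility is preserved under the substitution x → x + 29). Hence m_α(x) = x^3 + 87x^2 + 2523x + 24184.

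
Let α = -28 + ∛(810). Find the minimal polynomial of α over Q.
m_α(x) = x^3 + 84x^2 + 2352x + 21142

Set β = α + 28 = ∛(810), so β^3 = 810. Then (α + 28)^3 - 810 = 0, i.e. α is a root of g(x) = (x + 28)^3 - 810 = x^3 + 84x^2 + 2352x + 21142. Since g(x) = h(x + 28) where h(x) = x^3 - 810, and h is irreducible over Q (because 810 is not a perfect cube, so h has no rational root, and a monic cubic with no rational root is irreducible), g is also irreducible (irreducibility is preserved under the substitution x → x + 28). Hence m_α(x) = x^3 + 84x^2 + 2352x + 21142.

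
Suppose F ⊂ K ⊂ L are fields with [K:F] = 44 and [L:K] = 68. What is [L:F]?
[L:F] = 2992

The tower law says that for any tower of field extensions F ⊂ K ⊂ L with finite degrees, [L:F] = [L:K] · [K:F]. Here this gives [L:F] = 68 · 44 = 2992.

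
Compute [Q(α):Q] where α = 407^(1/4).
[Q(α):Q] = 4

α is a root of x^4 - 407. By Eisenstein's criterion at the prime p = 11 (which divides the constant term 407 but p^2 = 121 does not, since 407 is squarefree), x^4 - 407 is irreducible over Q. Hence [Q(α):Q] = 4.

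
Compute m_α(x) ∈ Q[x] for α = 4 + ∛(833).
m_α(x) = x^3 - 12x^2 + 48x - 897

Set β = α - 4 = ∛(833), so β^3 = 833. Then (α - 4)^3 - 833 = 0, i.e. α is a root of g(x) = (x - 4)^3 - 833 = x^3 - 12x^2 + 48x - 897. Since g(x) = h(x - 4) where h(x) = x^3 - 833, and h is irreducible over Q (because 833 is not a perfect cube, so h has no rational root, and a monic cubic with no rational root is irreducible), g is also irreducible (irreducibility is preserved under the substitution x → x - 4). Hence m_α(x) = x^3 - 12x^2 + 48x - 897.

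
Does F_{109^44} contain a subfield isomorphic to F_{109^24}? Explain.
No: F_{109^24} is not a subfield of F_{109^44}

F_{p^m} embeds in F_{p^n} iff m | n. Here 24 ∤ 44 (since 44 = 1·24 + 20 with remainder 20 ≠ 0), so F_{109^24} is not a subfield of F_{109^44}. Equivalently: if it were, the tower law would give 24 = [F_{109^24}:F_109] dividing [F_{109^44}:F_109] = 44, contradiction.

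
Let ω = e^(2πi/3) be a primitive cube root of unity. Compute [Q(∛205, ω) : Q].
[Q(∛205, ω) : Q] = 6

[Q(∛205):Q] = 3 (min poly x^3 - 205, irreducible since 205 is not a perfect cube). [Q(ω):Q] = 2 (min poly x^2 + x + 1). Since Q(∛205) ⊂ R and ω ∉ R, we have ω ∉ Q(∛205), so x^2 + x + 1 remains irreducible over Q(∛205) and [Q(∛205, ω) : Q(∛205)] = 2. By the tower law, [Q(∛205, ω) : Q] = 3 · 2 = 6. (In fact Q(∛205, ω) is the splitting field of x^3 - 205 over Q.)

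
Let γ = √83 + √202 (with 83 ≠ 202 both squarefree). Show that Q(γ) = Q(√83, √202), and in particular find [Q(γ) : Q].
[Q(γ) : Q] = 4 (equivalently, Q(γ) = Q(√83, √202))

Obviously Q(γ) ⊆ Q(√83, √202), and [Q(√83, √202):Q] = 4 (since 83, 202 are distinct squarefree integers > 1 with 16766 not a perfect square). To show equality we compute the minimal polynomial of γ. From γ = √83 + √202: γ^2 = 83 + 2√(16766) + 202 = 285 + 2√(16766), so γ^2 - 285 = 2√(16766); squaring, (γ^2 - 285)^2 = 4·16766, i.e. γ^4 - 570γ^2 + 81225 - 67064 = 0, i.e. γ^4 - 570γ^2 + 14161 = 0. So γ is a root of x^4 - 570x^2 + 14161. This polynomial is irreducible over Q: it has no rational root (each ±√83 ± √202 is irrational), and any factorization into two quadratics over Q would force √(16766) ∈ Q (pairing opposite roots) or √83, √202 ∈ Q (other pairings), all impossible. Hence [Q(γ):Q] = 4 = [Q(√83, √202):Q], so Q(γ) = Q(√83, √202).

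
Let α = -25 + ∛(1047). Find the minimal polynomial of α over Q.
m_α(x) = x^3 + 75x^2 + 1875x + 14578

Set β = α + 25 = ∛(1047), so β^3 = 1047. Then (α + 25)^3 - 1047 = 0, i.e. α is a root of g(x) = (x + 25)^3 - 1047 = x^3 + 75x^2 + 1875x + 14578. Since g(x) = h(x + 25) where h(x) = x^3 - 1047, and h is irreducible over Q (because 1047 is not a perfect cube, so h has no rational root, and a monic cubic with no rational root is irreducible), g is also irreducible (irreducibility is preserved under the substitution x → x + 25). Hence m_α(x) = x^3 + 75x^2 + 1875x + 14578.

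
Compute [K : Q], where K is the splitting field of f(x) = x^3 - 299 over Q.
[K : Q] = 6

The roots of x^3 - 299 are ∛299, ω∛299, ω^2∛299 where ω = e^(2πi/3) is a primitive cube root of unity, so K = Q(∛299, ω). Now [Q(∛299):Q] = 3 (since 299 is not a perfect cube, x^3 - 299 is irreducible) and [Q(ω):Q] = 2. Both 2 and 3 divide [K:Q], and [K:Q] ≤ 3·2 = 6, so [K:Q] = 6. (Equivalently: Q(∛299) ⊂ R but ω ∉ R, so [K : Q(∛299)] = 2.)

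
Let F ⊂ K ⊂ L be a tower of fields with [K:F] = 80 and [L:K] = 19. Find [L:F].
[L:F] = 1520

The tower law says that for any tower of field extensions F ⊂ K ⊂ L with finite degrees, [L:F] = [L:K] · [K:F]. Here this gives [L:F] = 19 · 80 = 1520.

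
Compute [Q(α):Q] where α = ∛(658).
[Q(α):Q] = 3

The minimal polynomial of α is x^3 - 658, irreducible over Q since 658 is not a perfect cube (so x^3 - 658 has no rational root). Hence [Q(α):Q] = deg(m_α) = 3.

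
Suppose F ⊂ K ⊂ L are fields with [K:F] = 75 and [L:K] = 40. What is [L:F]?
[L:F] = 3000

The tower law says that for any tower of field extensions F ⊂ K ⊂ L with finite degrees, [L:F] = [L:K] · [K:F]. Here this gives [L:F] = 40 · 75 = 3000.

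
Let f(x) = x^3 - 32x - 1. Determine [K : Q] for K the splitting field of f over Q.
[K : Q] = 6

By the rational root test, any rational root of the monic integer polynomial f(x) = x^3 - 32x - 1 must be an integer dividing the constant term -1, i.e. one of ±{1}. Evaluating: f(1) = -32, f(-1) = 30; none is 0, so f has no rational root and is therefore irreducible over Q (a cubic with no linear factor over a field is irreducible). For an irreducible cubic, the Galois group is A_3 or S_3 according as the discriminant disc(f) = -4a^3 - 27b^2 = -4·(-32)^3 - 27·(-1)^2 = 131045 is or is not a square in Q. Here disc(f) = 131045 is not a perfect square in Q, so the Galois group of f over Q is not contained in A_3 and must be all of S_3. The splitting field has degree |S_3| = 6 over Q, so [K : Q] = 6.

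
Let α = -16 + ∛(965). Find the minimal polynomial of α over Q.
m_α(x) = x^3 + 48x^2 + 768x + 3131

Set β = α + 16 = ∛(965), so β^3 = 965. Then (α + 16)^3 - 965 = 0, i.e. α is a root of g(x) = (x + 16)^3 - 965 = x^3 + 48x^2 + 768x + 3131. Since g(x) = h(x + 16) where h(x) = x^3 - 965, and h is irreducible over Q (because 965 is not a perfect cube, so h has no rational root, and a monic cubic with no rational root is irreducible), g is also irreducible (irreducibility is preserved under the substitution x → x + 16). Hence m_α(x) = x^3 + 48x^2 + 768x + 3131.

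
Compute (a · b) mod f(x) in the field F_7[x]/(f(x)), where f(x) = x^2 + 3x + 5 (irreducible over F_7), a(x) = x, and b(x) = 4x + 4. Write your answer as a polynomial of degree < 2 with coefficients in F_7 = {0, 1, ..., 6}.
a · b ≡ 6x + 1 (mod f(x))

Multiply in F_7[x]: a(x)·b(x) = (x)·(4x + 4) = 4x^2 + 4x. This has degree ≥ 2, so divide by f(x) over F_7: 4x^2 + 4x = (4)·(x^2 + 3x + 5) + (6x + 1). Hence a·b ≡ 6x + 1 (mod f). (F_7[x]/(f) is a field with 7^2 = 49 elements since f is irreducible of degree 2.)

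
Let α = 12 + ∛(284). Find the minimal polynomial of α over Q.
m_α(x) = x^3 - 36x^2 + 432x - 2012

Set β = α - 12 = ∛(284), so β^3 = 284. Then (α - 12)^3 - 284 = 0, i.e. α is a root of g(x) = (x - 12)^3 - 284 = x^3 - 36x^2 + 432x - 2012. Since g(x) = h(x - 12) where h(x) = x^3 - 284, and h is irreducible over Q (because 284 is not a perfect cube, so h has no rational root, and a monic cubic with no rational root is irreducible), g is also irreducible (irreducibility is preserved under the substitution x → x - 12). Hence m_α(x) = x^3 - 36x^2 + 432x - 2012.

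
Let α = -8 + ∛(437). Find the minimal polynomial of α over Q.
m_α(x) = x^3 + 24x^2 + 192x + 75

Set β = α + 8 = ∛(437), so β^3 = 437. Then (α + 8)^3 - 437 = 0, i.e. α is a root of g(x) = (x + 8)^3 - 437 = x^3 + 24x^2 + 192x + 75. Since g(x) = h(x + 8) where h(x) = x^3 - 437, and h is irreducible over Q (because 437 is not a perfect cube, so h has no rational root, and a monic cubic with no rational root is irreducible), g is also irreducible (irreducibility is preserved under the substitution x → x + 8). Hence m_α(x) = x^3 + 24x^2 + 192x + 75.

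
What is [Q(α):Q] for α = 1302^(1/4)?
[Q(α):Q] = 4

α is a root of x^4 - 1302. By Eisenstein's criterion at the prime p = 2 (which divides the constant term 1302 but p^2 = 4 does not, since 1302 is squarefree), x^4 - 1302 is irreducible over Q. Hence [Q(α):Q] = 4.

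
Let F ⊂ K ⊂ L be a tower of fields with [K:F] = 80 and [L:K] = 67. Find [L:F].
[L:F] = 5360

The tower law says that for any tower of field extensions F ⊂ K ⊂ L with finite degrees, [L:F] = [L:K] · [K:F]. Here this gives [L:F] = 67 · 80 = 5360.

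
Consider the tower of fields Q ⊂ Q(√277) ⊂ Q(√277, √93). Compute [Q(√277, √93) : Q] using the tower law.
[Q(√277, √93) : Q] = 4

[Q(√277):Q] = 2 (min poly x^2 - 277, irreducible since 277 is squarefree > 1). For the top step, suppose √93 ∈ Q(√277), say √93 = c + d√277 with c, d ∈ Q. Squaring: 93 = c^2 + 277d^2 + 2cd√277. Since √277 ∉ Q this forces 2cd = 0. If d = 0 then √93 = c ∈ Q, contradicting 93 squarefree > 1. If c = 0 then 93 = 277d^2, so 277·93 = (277d)^2 is a perfect square in Q — but 277·93 = 25761 is not a perfect square (since 277 and 93 are distinct squarefree integers). Contradiction. Hence √93 ∉ Q(√277), so x^2 - 93 stays irreducible over Q(√277) and [Q(√277, √93) : Q(√277)] = 2. By the tower law, [Q(√277, √93) : Q] = 2 · 2 = 4.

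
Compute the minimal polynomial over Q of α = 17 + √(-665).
m_α(x) = x^2 - 34x + 954

From α - 17 = √(-665), squaring gives (α - 17)^2 = -665, i.e. α^2 - 34α + 289 = -665, so α^2 - 34α + 954 = 0. The discriminant of x^2 - 34x + 954 is (-34)^2 - 4·(954) = 1156 - 3816 = -2660, and 4·(-665) is not a perfect square in Q since -665 is squarefree and ≠ 1. Hence x^2 - 34x + 954 is irreducible over Q and is the minimal polynomial of α.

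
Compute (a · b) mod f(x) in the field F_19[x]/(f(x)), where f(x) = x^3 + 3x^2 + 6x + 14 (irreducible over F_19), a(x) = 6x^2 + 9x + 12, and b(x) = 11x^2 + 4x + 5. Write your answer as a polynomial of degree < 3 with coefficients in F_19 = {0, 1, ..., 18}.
a · b ≡ 8x^2 + 18x + 8 (mod f(x))

Multiply in F_19[x]: a(x)·b(x) = (6x^2 + 9x + 12)·(11x^2 + 4x + 5) = 9x^4 + 9x^3 + 8x^2 + 17x + 3. This has degree ≥ 3, so divide by f(x) over F_19: 9x^4 + 9x^3 + 8x^2 + 17x + 3 = (9x + 1)·(x^3 + 3x^2 + 6x + 14) + (8x^2 + 18x + 8). Hence a·b ≡ 8x^2 + 18x + 8 (mod f). (F_19[x]/(f) is a field with 19^3 = 6859 elements since f is irreducible of degree 3.)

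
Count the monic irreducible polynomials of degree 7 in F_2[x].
There are 18 monic irreducible polynomials of degree 7 over F_2

Each element of F_{2^7} that lies in no proper subfield is a root of exactly one monic irreducible of degree 7 over F_2, and each such polynomial has 7 distinct roots in F_{2^7}. By Möbius inversion the count is N_2(7) = (1/7) Σ_{d|7} μ(7/d) · 2^d = (1/7)(μ(7)·2^1 + μ(1)·2^7) = 126/7 = 18.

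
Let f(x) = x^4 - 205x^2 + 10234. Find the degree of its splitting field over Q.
[K : Q] = 4

Solving the quadratic in x^2: x^2 = (205 ± √(205^2 - 4·10234))/2 = (205 ± √1089)/2 = (205 ± 33)/2, giving x^2 = 119 or x^2 = 86. So f(x) = (x^2 - 119)(x^2 - 86) and the roots of f are ±√119, ±√86. Hence the splitting field is K = Q(√119, √86). Since 119 and 86 are distinct squarefree integers > 1, their product 10234 is not a perfect square, so √86 ∉ Q(√119). By the tower law [K:Q] = [Q(√119,√86):Q(√119)] · [Q(√119):Q] = 2 · 2 = 4.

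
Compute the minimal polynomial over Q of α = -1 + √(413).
m_α(x) = x^2 + 2x - 412

From α + 1 = √(413), squaring gives (α + 1)^2 = 413, i.e. α^2 + 2α + 1 = 413, so α^2 + 2α - 412 = 0. The discriminant of x^2 + 2x - 412 is (2)^2 - 4·(-412) = 4 + 1648 = 1652, and 4·(413) is not a perfect square in Q since 413 is squarefree and ≠ 1. Hence x^2 + 2x - 412 is irreducible over Q and is the minimal polynomial of α.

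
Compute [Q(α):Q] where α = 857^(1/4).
[Q(α):Q] = 4

α is a root of x^4 - 857. By Eisenstein's criterion at the prime p = 857 (which divides the constant term 857 but p^2 = 734449 does not, since 857 is squarefree), x^4 - 857 is irreducible over Q. Hence [Q(α):Q] = 4.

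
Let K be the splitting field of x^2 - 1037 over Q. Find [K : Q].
[K : Q] = 2

f(x) = x^2 - 1037 factors as (x - √1037)(x + √1037). The splitting field is K = Q(√1037). Since 1037 is squarefree and > 1, it is not a perfect square, so x^2 - 1037 is irreducible over Q and [Q(√1037) : Q] = 2. Hence [K : Q] = 2.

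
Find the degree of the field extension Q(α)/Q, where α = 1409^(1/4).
[Q(α):Q] = 4

α is a root of x^4 - 1409. By Eisenstein's criterion at the prime p = 1409 (which divides the constant term 1409 but p^2 = 1985281 does not, since 1409 is squarefree), x^4 - 1409 is irreducible over Q. Hence [Q(α):Q] = 4.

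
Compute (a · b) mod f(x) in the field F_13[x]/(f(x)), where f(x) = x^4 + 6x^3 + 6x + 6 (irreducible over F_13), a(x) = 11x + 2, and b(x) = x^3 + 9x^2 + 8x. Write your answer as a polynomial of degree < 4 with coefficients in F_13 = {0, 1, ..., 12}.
a · b ≡ 9x^3 + 2x^2 + 2x + 12 (mod f(x))

Multiply in F_13[x]: a(x)·b(x) = (11x + 2)·(x^3 + 9x^2 + 8x) = 11x^4 + 10x^3 + 2x^2 + 3x. This has degree ≥ 4, so divide by f(x) over F_13: 11x^4 + 10x^3 + 2x^2 + 3x = (11)·(x^4 + 6x^3 + 6x + 6) + (9x^3 + 2x^2 + 2x + 12). Hence a·b ≡ 9x^3 + 2x^2 + 2x + 12 (mod f). (F_13[x]/(f) is a field with 13^4 = 28561 elements since f is irreducible of degree 4.)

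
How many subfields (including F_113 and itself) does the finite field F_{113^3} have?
F_{113^3} has 2 subfields

The subfields of F_{p^n} are exactly the fields F_{p^d} for d | n (each is the fixed field of the unique index-d subgroup of Gal(F_{p^n}/F_p) ≅ Z/nZ). The divisors of n = 3 are {1, 3}, giving 2 subfields: F_{113^1}, F_{113^3}.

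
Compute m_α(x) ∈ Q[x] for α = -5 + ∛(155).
m_α(x) = x^3 + 15x^2 + 75x - 30

Set β = α + 5 = ∛(155), so β^3 = 155. Then (α + 5)^3 - 155 = 0, i.e. α is a root of g(x) = (x + 5)^3 - 155 = x^3 + 15x^2 + 75x - 30. Since g(x) = h(x + 5) where h(x) = x^3 - 155, and h is irreducible over Q (because 155 is not a perfect cube, so h has no rational root, and a monic cubic with no rational root is irreducible), g is also irreducible (irreducibility is preserved under the substitution x → x + 5). Hence m_α(x) = x^3 + 15x^2 + 75x - 30.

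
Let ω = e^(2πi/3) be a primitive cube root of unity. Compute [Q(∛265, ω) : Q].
[Q(∛265, ω) : Q] = 6

[Q(∛265):Q] = 3 (min poly x^3 - 265, irreducible since 265 is not a perfect cube). [Q(ω):Q] = 2 (min poly x^2 + x + 1). Since Q(∛265) ⊂ R and ω ∉ R, we have ω ∉ Q(∛265), so x^2 + x + 1 remains irreducible over Q(∛265) and [Q(∛265, ω) : Q(∛265)] = 2. By the tower law, [Q(∛265, ω) : Q] = 3 · 2 = 6. (In fact Q(∛265, ω) is the splitting field of x^3 - 265 over Q.)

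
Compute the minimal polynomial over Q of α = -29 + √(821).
m_α(x) = x^2 + 58x + 20

From α + 29 = √(821), squaring gives (α + 29)^2 = 821, i.e. α^2 + 58α + 841 = 821, so α^2 + 58α + 20 = 0. The discriminant of x^2 + 58x + 20 is (58)^2 - 4·(20) = 3364 - 80 = 3284, and 4·(821) is not a perfect square in Q since 821 is squarefree and ≠ 1. Hence x^2 + 58x + 20 is irreducible over Q and is the minimal polynomial of α.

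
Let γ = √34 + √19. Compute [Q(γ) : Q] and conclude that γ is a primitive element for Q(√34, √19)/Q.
[Q(γ) : Q] = 4 (equivalently, Q(γ) = Q(√34, √19))

Obviously Q(γ) ⊆ Q(√34, √19), and [Q(√34, √19):Q] = 4 (since 34, 19 are distinct squarefree integers > 1 with 646 not a perfect square). To show equality we compute the minimal polynomial of γ. From γ = √34 + √19: γ^2 = 34 + 2√(646) + 19 = 53 + 2√(646), so γ^2 - 53 = 2√(646); squaring, (γ^2 - 53)^2 = 4·646, i.e. γ^4 - 106γ^2 + 2809 - 2584 = 0, i.e. γ^4 - 106γ^2 + 225 = 0. So γ is a root of x^4 - 106x^2 + 225. This polynomial is irreducible over Q: it has no rational root (each ±√34 ± √19 is irrational), and any factorization into two quadratics over Q would force √(646) ∈ Q (pairing opposite roots) or √34, √19 ∈ Q (other pairings), all impossible. Hence [Q(γ):Q] = 4 = [Q(√34, √19):Q], so Q(γ) = Q(√34, √19).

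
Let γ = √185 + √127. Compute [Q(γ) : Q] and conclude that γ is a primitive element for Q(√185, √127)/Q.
[Q(γ) : Q] = 4 (equivalently, Q(γ) = Q(√185, √127))

Obviously Q(γ) ⊆ Q(√185, √127), and [Q(√185, √127):Q] = 4 (since 185, 127 are distinct squarefree integers > 1 with 23495 not a perfect square). To show equality we compute the minimal polynomial of γ. From γ = √185 + √127: γ^2 = 185 + 2√(23495) + 127 = 312 + 2√(23495), so γ^2 - 312 = 2√(23495); squaring, (γ^2 - 312)^2 = 4·23495, i.e. γ^4 - 624γ^2 + 97344 - 93980 = 0, i.e. γ^4 - 624γ^2 + 3364 = 0. So γ is a root of x^4 - 624x^2 + 3364. This polynomial is irreducible over Q: it has no rational root (each ±√185 ± √127 is irrational), and any factorization into two quadratics over Q would force √(23495) ∈ Q (pairing opposite roots) or √185, √127 ∈ Q (other pairings), all impossible. Hence [Q(γ):Q] = 4 = [Q(√185, √127):Q], so Q(γ) = Q(√185, √127).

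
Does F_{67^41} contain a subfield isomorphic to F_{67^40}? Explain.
No: F_{67^40} is not a subfield of F_{67^41}

F_{p^m} embeds in F_{p^n} iff m | n. Here 40 ∤ 41 (since 41 = 1·40 + 1 with remainder 1 ≠ 0), so F_{67^40} is not a subfield of F_{67^41}. Equivalently: if it were, the tower law would give 40 = [F_{67^40}:F_67] dividing [F_{67^41}:F_67] = 41, contradiction.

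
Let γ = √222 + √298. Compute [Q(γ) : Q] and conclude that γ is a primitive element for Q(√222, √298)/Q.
[Q(γ) : Q] = 4 (equivalently, Q(γ) = Q(√222, √298))

Obviously Q(γ) ⊆ Q(√222, √298), and [Q(√222, √298):Q] = 4 (since 222, 298 are distinct squarefree integers > 1 with 66156 not a perfect square). To show equality we compute the minimal polynomial of γ. From γ = √222 + √298: γ^2 = 222 + 2√(66156) + 298 = 520 + 2√(66156), so γ^2 - 520 = 2√(66156); squaring, (γ^2 - 520)^2 = 4·66156, i.e. γ^4 - 1040γ^2 + 270400 - 264624 = 0, i.e. γ^4 - 1040γ^2 + 5776 = 0. So γ is a root of x^4 - 1040x^2 + 5776. This polynomial is irreducible over Q: it has no rational root (each ±√222 ± √298 is irrational), and any factorization into two quadratics over Q would force √(66156) ∈ Q (pairing opposite roots) or √222, √298 ∈ Q (other pairings), all impossible. Hence [Q(γ):Q] = 4 = [Q(√222, √298):Q], so Q(γ) = Q(√222, √298).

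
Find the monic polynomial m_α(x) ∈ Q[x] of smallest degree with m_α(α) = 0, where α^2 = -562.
m_α(x) = x^2 + 562

α satisfies α^2 + 562 = 0, so x^2 + 562 annihilates α. Since d = -562 is squarefree and ≠ 1, it is not a perfect square in Q, so x^2 + 562 has no rational root and is therefore irreducible over Q (a degree-2 polynomial over a field is irreducible iff it has no root). Hence m_α(x) = x^2 + 562.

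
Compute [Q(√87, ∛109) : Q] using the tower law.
[Q(√87, ∛109) : Q] = 6

Let L = Q(√87, ∛109). Since Q(√87) ⊂ L and [Q(√87):Q] = 2, the tower law gives 2 | [L:Q]. Likewise Q(∛109) ⊂ L with [Q(∛109):Q] = 3 (because 109 is not a perfect cube), so 3 | [L:Q]. As gcd(2,3) = 1, [L:Q] is divisible by 6. Conversely L is generated over Q by √87 and ∛109, so [L:Q] ≤ 2·3 = 6. Therefore [Q(√87, ∛109) : Q] = 6.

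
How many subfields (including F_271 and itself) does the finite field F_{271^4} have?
F_{271^4} has 3 subfields

The subfields of F_{p^n} are exactly the fields F_{p^d} for d | n (each is the fixed field of the unique index-d subgroup of Gal(F_{p^n}/F_p) ≅ Z/nZ). The divisors of n = 4 are {1, 2, 4}, giving 3 subfields: F_{271^1}, F_{271^2}, F_{271^4}.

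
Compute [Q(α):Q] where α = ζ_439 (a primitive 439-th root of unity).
[Q(α):Q] = 438

The minimal polynomial of ζ_439 over Q is the 439-th cyclotomic polynomial Φ_439(x), which is irreducible over Q and has degree φ(439) = 438. Hence [Q(α):Q] = φ(439) = 438.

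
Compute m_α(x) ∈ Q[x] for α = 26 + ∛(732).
m_α(x) = x^3 - 78x^2 + 2028x - 18308

Set β = α - 26 = ∛(732), so β^3 = 732. Then (α - 26)^3 - 732 = 0, i.e. α is a root of g(x) = (x - 26)^3 - 732 = x^3 - 78x^2 + 2028x - 18308. Since g(x) = h(x - 26) where h(x) = x^3 - 732, and h is irreducible over Q (because 732 is not a perfect cube, so h has no rational root, and a monic cubic with no rational root is irreducible), g is also irreducible (irreducibility is preserved under the substitution x → x - 26). Hence m_α(x) = x^3 - 78x^2 + 2028x - 18308.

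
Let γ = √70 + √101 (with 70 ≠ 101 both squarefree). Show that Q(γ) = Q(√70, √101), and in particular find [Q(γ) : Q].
[Q(γ) : Q] = 4 (equivalently, Q(γ) = Q(√70, √101))

Obviously Q(γ) ⊆ Q(√70, √101), and [Q(√70, √101):Q] = 4 (since 70, 101 are distinct squarefree integers > 1 with 7070 not a perfect square). To show equality we compute the minimal polynomial of γ. From γ = √70 + √101: γ^2 = 70 + 2√(7070) + 101 = 171 + 2√(7070), so γ^2 - 171 = 2√(7070); squaring, (γ^2 - 171)^2 = 4·7070, i.e. γ^4 - 342γ^2 + 29241 - 28280 = 0, i.e. γ^4 - 342γ^2 + 961 = 0. So γ is a root of x^4 - 342x^2 + 961. This polynomial is irreducible over Q: it has no rational root (each ±√70 ± √101 is irrational), and any factorization into two quadratics over Q would force √(7070) ∈ Q (pairing opposite roots) or √70, √101 ∈ Q (other pairings), all impossible. Hence [Q(γ):Q] = 4 = [Q(√70, √101):Q], so Q(γ) = Q(√70, √101).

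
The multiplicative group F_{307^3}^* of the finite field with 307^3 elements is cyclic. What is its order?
|F_{307^3}^*| = 28934442

F_{307^3} has 307^3 = 28934443 elements; its multiplicative group consists of all nonzero elements, so |F_{307^3}^*| = 28934443 - 1 = 28934442. (It is cyclic since any finite subgroup of the multiplicative group of a field is cyclic.)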